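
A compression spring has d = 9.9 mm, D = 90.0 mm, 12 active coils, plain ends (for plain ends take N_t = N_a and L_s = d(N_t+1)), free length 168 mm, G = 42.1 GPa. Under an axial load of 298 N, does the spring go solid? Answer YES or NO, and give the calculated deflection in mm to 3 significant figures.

YES, δ = 51.6 mm

k = Gd⁴/(8D³N_a) = (42.1×10³)(9.9⁴)/(8·90.0³·12) = 5.7786 N/mm
N_t = 12; L_s = 9.9·13 = 128.7 mm; δ_solid = L₀ − L_s = 168 − 128.7 = 39.3 mm
δ = F/k = 298/5.7786 = 51.569 mm
δ ≥ δ_solid → spring goes solid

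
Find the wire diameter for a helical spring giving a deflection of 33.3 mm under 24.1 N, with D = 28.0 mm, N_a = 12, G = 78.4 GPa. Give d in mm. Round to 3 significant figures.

Required rate k = F/δ = 24.1/33.3 = 0.72372 N/mm
d = (8D³N_a·k / G)^(1/4) = (8·28.0³·12·0.72372 / (78.4×10³))^0.25
  = (19.454)^0.25 = 2.1002 mm

2.10 mm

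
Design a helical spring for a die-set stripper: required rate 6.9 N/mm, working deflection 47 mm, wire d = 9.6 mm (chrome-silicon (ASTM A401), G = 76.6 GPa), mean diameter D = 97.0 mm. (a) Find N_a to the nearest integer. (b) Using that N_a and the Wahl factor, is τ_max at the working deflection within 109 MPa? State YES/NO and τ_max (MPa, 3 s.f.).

(a) 13 coils; (b) YES, τ_max = 103 MPa

N_a = Gd⁴/(8D³k) = (76.6×10³)(9.6⁴)/(8·97.0³·6.9) = 12.91 → N_a = 13
Actual rate k = Gd⁴/(8D³·13) = 6.8543 N/mm
Working load F = kδ = 6.8543·47 = 322.15 N
C = 97.0/9.6 = 10.1042; K_W = (4C−1)/(4C−4)+0.615/C = 1.1432
τ_max = K_W·8FD/(πd³) = 1.1432·89.942 = 102.83 MPa
τ_max ≤ 109 MPa → acceptable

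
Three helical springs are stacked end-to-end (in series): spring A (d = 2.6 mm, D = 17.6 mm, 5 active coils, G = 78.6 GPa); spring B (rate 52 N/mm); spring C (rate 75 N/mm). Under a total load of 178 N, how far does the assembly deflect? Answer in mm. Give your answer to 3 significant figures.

k_A = Gd⁴/(8D³N_a) = (78.6×10³)(2.6⁴)/(8·17.6³·5) = 16.471 N/mm
Series: 1/k_eq = 1/16.471 + 1/52 + 1/75 = 0.093277; k_eq = 10.721 N/mm
δ = F/k_eq = 178/10.721 = 16.603 mm

16.6 mm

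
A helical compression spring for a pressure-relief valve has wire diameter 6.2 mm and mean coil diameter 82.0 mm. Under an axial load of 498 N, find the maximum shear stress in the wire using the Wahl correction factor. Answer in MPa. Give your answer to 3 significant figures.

Spring index C = D/d = 82.0/6.2 = 13.2258
K_W = (4C−1)/(4C−4) + 0.615/C = 51.903/48.903 + 0.0465 = 1.1078
τ₀ = 8FD/(πd³) = 8·498·82.0/(π·6.2³) = 326688/748.73 = 436.32 MPa
τ_max = K·τ₀ = 1.1078 × 436.32 = 483.38 MPa

483 MPa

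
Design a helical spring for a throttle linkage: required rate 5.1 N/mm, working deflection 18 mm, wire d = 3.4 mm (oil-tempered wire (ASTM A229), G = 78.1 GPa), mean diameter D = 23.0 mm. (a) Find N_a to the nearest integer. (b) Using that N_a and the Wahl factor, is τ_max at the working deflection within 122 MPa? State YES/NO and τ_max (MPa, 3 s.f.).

(a) 21 coils; (b) NO, τ_max = 167 MPa

N_a = Gd⁴/(8D³k) = (78.1×10³)(3.4⁴)/(8·23.0³·5.1) = 21.02 → N_a = 21
Actual rate k = Gd⁴/(8D³·21) = 5.1059 N/mm
Working load F = kδ = 5.1059·18 = 91.907 N
C = 23.0/3.4 = 6.7647; K_W = (4C−1)/(4C−4)+0.615/C = 1.2210
τ_max = K_W·8FD/(πd³) = 1.2210·136.95 = 167.22 MPa
τ_max > 122 MPa → exceeds allowable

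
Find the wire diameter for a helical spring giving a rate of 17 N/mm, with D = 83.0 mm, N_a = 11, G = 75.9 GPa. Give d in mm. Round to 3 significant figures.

10.3 mm

d = (8D³N_a·k / G)^(1/4) = (8·83.0³·11·17 / (75.9×10³))^0.25
  = (11270)^0.25 = 10.3034 mm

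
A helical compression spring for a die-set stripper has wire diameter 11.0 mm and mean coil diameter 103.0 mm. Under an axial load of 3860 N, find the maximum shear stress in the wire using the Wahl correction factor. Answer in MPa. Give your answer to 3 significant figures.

879 MPa

Spring index C = D/d = 103.0/11.0 = 9.3636
K_W = (4C−1)/(4C−4) + 0.615/C = 36.455/33.455 + 0.0657 = 1.1554
τ₀ = 8FD/(πd³) = 8·3860·103.0/(π·11.0³) = 3.18064e+06/4181.5 = 760.65 MPa
τ_max = K·τ₀ = 1.1554 × 760.65 = 878.82 MPa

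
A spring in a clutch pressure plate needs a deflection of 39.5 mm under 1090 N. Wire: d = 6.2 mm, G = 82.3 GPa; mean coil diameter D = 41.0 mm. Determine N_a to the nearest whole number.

8

Required rate k = F/δ = 1090/39.5 = 27.595 N/mm
N_a = Gd⁴/(8D³k) = (82.3×10³ × 6.2⁴)/(8 × 41.0³ × 27.595)
    = 1.21609e+08 / 1.5215e+07 = 7.993 → 8 coils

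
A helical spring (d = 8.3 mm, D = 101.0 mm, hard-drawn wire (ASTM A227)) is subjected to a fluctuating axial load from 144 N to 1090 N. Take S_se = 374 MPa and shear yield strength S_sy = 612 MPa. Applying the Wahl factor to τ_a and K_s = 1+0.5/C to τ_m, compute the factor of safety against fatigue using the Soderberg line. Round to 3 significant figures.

0.903

C = D/d = 101.0/8.3 = 12.1687; K_W = (4C−1)/(4C−4)+0.615/C = 1.1177; K_s = 1+0.5/C = 1.0411
F_a = (F_max−F_min)/2 = 473 N; F_m = (F_max+F_min)/2 = 617 N
τ_a = K_W·8F_aD/(πd³) = 1.1177 × 212.76 = 237.8 MPa
τ_m = K_s·8F_mD/(πd³) = 1.0411 × 277.53 = 288.94 MPa
Soderberg: 1/n_f = τ_a/S_se + τ_m/S_sy = 237.8/374 + 288.94/612 = 0.63583 + 0.47212 = 1.1079
n_f = 1/1.1079 = 0.9026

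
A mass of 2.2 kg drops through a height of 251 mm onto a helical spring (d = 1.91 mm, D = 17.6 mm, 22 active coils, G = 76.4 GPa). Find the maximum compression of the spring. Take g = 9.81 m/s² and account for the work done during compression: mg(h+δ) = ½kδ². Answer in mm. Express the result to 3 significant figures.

124 mm

k = Gd⁴/(8D³N_a) = (76.4×10³)(1.91⁴)/(8·17.6³·22) = 1.0597 N/mm
W = mg = 2.2 × 9.81 = 21.582 N
½kδ² − Wδ − Wh = 0 → δ = (W + √(W² + 2kWh))/k
δ = (21.582 + √(465.78 + 11480.8))/1.0597 = (21.582 + 109.3)/1.0597 = 123.51 mm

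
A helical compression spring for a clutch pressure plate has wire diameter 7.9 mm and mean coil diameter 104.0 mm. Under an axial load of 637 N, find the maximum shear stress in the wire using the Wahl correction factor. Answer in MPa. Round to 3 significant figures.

Spring index C = D/d = 104.0/7.9 = 13.1646
K_W = (4C−1)/(4C−4) + 0.615/C = 51.658/48.658 + 0.0467 = 1.1084
τ₀ = 8FD/(πd³) = 8·637·104.0/(π·7.9³) = 529984/1548.9 = 342.16 MPa
τ_max = K·τ₀ = 1.1084 × 342.16 = 379.24 MPa

379 MPa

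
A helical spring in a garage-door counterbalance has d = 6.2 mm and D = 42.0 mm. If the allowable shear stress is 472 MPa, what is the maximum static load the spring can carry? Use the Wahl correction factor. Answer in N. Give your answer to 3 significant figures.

862 N

C = D/d = 42.0/6.2 = 6.7742
K_W = (4C−1)/(4C−4) + 0.615/C = 26.097/23.097 + 0.0908 = 1.2207
τ_max = K·8FD/(πd³) → F_max = τ_allow·πd³/(8DK)
F_max = 472·π·6.2³/(8·42.0·1.2207) = 3.534e+05/410.15 = 861.64 N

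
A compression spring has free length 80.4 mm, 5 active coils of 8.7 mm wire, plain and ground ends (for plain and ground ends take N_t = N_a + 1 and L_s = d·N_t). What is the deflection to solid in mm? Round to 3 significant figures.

28.2 mm

N_t = 6; L_s = 8.7·6 = 52.2 mm
δ_solid = L₀ − L_s = 80.4 − 52.2 = 28.2 mm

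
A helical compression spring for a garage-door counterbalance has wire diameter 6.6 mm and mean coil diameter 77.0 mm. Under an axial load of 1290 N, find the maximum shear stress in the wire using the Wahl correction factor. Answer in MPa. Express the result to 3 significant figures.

Spring index C = D/d = 77.0/6.6 = 11.6667
K_W = (4C−1)/(4C−4) + 0.615/C = 45.667/42.667 + 0.0527 = 1.1230
τ₀ = 8FD/(πd³) = 8·1290·77.0/(π·6.6³) = 794640/903.2 = 879.81 MPa
τ_max = K·τ₀ = 1.1230 × 879.81 = 988.05 MPa

988 MPa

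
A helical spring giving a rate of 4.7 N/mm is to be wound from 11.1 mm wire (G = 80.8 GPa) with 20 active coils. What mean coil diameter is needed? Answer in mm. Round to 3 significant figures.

118 mm

D = (Gd⁴/(8N_a·k))^(1/3) = (80.8×10³·11.1⁴/(8·20·4.7))^(1/3)
  = (1.63112e+06)^(1/3) = 117.7141 mm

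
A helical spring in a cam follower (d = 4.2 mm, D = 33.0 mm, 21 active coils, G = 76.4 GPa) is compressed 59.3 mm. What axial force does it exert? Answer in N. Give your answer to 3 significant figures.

234 N

k = Gd⁴/(8D³N_a) = (76.4×10³)(4.2⁴)/(8·33.0³·21) = 3.9377 N/mm
F = k·δ = 3.9377 × 59.3 = 233.5 N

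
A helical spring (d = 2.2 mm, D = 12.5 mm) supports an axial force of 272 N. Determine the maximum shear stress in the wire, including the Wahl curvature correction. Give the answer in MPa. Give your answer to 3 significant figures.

Spring index C = D/d = 12.5/2.2 = 5.6818
K_W = (4C−1)/(4C−4) + 0.615/C = 21.727/18.727 + 0.1082 = 1.2684
τ₀ = 8FD/(πd³) = 8·272·12.5/(π·2.2³) = 27200/33.452 = 813.11 MPa
τ_max = K·τ₀ = 1.2684 × 813.11 = 1031.4 MPa

1030 MPa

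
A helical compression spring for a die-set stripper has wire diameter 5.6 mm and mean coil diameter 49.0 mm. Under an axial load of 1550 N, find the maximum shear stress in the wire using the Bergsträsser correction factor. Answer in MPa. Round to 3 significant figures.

Spring index C = D/d = 49.0/5.6 = 8.7500
K_B = (4C+2)/(4C−3) = 37.000/32.000 = 1.1562
τ₀ = 8FD/(πd³) = 8·1550·49.0/(π·5.6³) = 607600/551.71 = 1101.3 MPa
τ_max = K·τ₀ = 1.1562 × 1101.3 = 1273.4 MPa

1270 MPa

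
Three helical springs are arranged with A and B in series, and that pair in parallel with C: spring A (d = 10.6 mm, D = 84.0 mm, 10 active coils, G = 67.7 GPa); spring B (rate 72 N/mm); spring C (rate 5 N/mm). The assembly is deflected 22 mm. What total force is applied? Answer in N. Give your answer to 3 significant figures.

k_A = Gd⁴/(8D³N_a) = (67.7×10³)(10.6⁴)/(8·84.0³·10) = 18.025 N/mm
Springs A,B series: k_AB = 1/(1/18.025+1/72) = 14.416 N/mm; parallel with C: k_eq = 14.416+5 = 19.416 N/mm
F = k_eq·δ = 19.416·22 = 427.16 N

427 N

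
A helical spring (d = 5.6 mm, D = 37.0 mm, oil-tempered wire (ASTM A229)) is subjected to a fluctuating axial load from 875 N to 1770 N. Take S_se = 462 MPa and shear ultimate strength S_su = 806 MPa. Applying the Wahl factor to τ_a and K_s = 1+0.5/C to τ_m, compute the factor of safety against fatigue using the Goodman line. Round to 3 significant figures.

0.631

C = D/d = 37.0/5.6 = 6.6071; K_W = (4C−1)/(4C−4)+0.615/C = 1.2268; K_s = 1+0.5/C = 1.0757
F_a = (F_max−F_min)/2 = 447.5 N; F_m = (F_max+F_min)/2 = 1322.5 N
τ_a = K_W·8F_aD/(πd³) = 1.2268 × 240.09 = 294.55 MPa
τ_m = K_s·8F_mD/(πd³) = 1.0757 × 709.53 = 763.23 MPa
Goodman: 1/n_f = τ_a/S_se + τ_m/S_su = 294.55/462 + 763.23/806 = 0.63755 + 0.94693 = 1.5845
n_f = 1/1.5845 = 0.6311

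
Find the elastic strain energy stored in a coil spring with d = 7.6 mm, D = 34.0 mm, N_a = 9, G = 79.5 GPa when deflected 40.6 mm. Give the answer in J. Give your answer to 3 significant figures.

77.2 J

k = Gd⁴/(8D³N_a) = (79.5×10³)(7.6⁴)/(8·34.0³·9) = 93.724 N/mm
U = ½kδ² = 0.5 × 93.724 × 40.6² = 77246 N·mm = 77.246 J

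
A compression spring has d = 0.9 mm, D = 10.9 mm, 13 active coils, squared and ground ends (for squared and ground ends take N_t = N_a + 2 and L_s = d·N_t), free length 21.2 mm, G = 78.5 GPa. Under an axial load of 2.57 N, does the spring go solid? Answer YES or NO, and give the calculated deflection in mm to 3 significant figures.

k = Gd⁴/(8D³N_a) = (78.5×10³)(0.9⁴)/(8·10.9³·13) = 0.38241 N/mm
N_t = 15; L_s = 0.9·15 = 13.5 mm; δ_solid = L₀ − L_s = 21.2 − 13.5 = 7.7 mm
δ = F/k = 2.57/0.38241 = 6.7206 mm
δ < δ_solid → spring does not go solid

NO, δ = 6.72 mm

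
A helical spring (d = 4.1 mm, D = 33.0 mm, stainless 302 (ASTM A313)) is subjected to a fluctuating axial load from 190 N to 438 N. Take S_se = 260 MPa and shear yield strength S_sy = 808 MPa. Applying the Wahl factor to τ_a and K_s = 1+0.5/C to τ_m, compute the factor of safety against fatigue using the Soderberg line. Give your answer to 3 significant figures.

0.840

C = D/d = 33.0/4.1 = 8.0488; K_W = (4C−1)/(4C−4)+0.615/C = 1.1828; K_s = 1+0.5/C = 1.0621
F_a = (F_max−F_min)/2 = 124 N; F_m = (F_max+F_min)/2 = 314 N
τ_a = K_W·8F_aD/(πd³) = 1.1828 × 151.19 = 178.83 MPa
τ_m = K_s·8F_mD/(πd³) = 1.0621 × 382.85 = 406.64 MPa
Soderberg: 1/n_f = τ_a/S_se + τ_m/S_sy = 178.83/260 + 406.64/808 = 0.68781 + 0.50326 = 1.1911
n_f = 1/1.1911 = 0.8396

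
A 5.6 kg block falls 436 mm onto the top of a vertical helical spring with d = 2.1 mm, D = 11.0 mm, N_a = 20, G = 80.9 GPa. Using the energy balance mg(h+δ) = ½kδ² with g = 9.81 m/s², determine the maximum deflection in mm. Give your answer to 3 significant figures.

k = Gd⁴/(8D³N_a) = (80.9×10³)(2.1⁴)/(8·11.0³·20) = 7.388 N/mm
W = mg = 5.6 × 9.81 = 54.936 N
½kδ² − Wδ − Wh = 0 → δ = (W + √(W² + 2kWh))/k
δ = (54.936 + √(3018 + 353917))/7.388 = (54.936 + 597.44)/7.388 = 88.302 mm

88.3 mm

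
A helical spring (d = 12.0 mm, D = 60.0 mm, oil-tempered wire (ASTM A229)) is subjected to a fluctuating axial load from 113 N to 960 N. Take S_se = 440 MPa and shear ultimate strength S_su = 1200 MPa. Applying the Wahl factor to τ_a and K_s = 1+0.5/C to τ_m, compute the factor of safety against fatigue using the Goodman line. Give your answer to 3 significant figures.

C = D/d = 60.0/12.0 = 5.0000; K_W = (4C−1)/(4C−4)+0.615/C = 1.3105; K_s = 1+0.5/C = 1.1000
F_a = (F_max−F_min)/2 = 423.5 N; F_m = (F_max+F_min)/2 = 536.5 N
τ_a = K_W·8F_aD/(πd³) = 1.3105 × 37.446 = 49.072 MPa
τ_m = K_s·8F_mD/(πd³) = 1.1000 × 47.437 = 52.181 MPa
Goodman: 1/n_f = τ_a/S_se + τ_m/S_su = 49.072/440 + 52.181/1200 = 0.11153 + 0.04348 = 0.15501
n_f = 1/0.15501 = 6.451

6.45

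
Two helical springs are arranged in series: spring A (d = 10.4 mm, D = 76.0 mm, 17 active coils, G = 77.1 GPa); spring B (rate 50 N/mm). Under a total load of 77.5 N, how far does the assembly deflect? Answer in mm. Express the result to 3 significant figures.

6.68 mm

k_A = Gd⁴/(8D³N_a) = (77.1×10³)(10.4⁴)/(8·76.0³·17) = 15.108 N/mm
Series: 1/k_eq = 1/15.108 + 1/50 = 0.08619; k_eq = 11.602 N/mm
δ = F/k_eq = 77.5/11.602 = 6.6797 mm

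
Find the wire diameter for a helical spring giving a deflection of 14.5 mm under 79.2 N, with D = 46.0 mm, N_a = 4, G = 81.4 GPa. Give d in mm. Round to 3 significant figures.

Required rate k = F/δ = 79.2/14.5 = 5.4621 N/mm
d = (8D³N_a·k / G)^(1/4) = (8·46.0³·4·5.4621 / (81.4×10³))^0.25
  = (209)^0.25 = 3.8022 mm

3.80 mm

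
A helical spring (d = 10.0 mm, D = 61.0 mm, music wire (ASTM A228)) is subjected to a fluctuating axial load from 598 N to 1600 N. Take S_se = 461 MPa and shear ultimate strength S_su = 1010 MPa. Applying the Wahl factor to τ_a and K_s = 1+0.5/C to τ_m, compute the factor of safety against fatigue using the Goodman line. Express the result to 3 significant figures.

C = D/d = 61.0/10.0 = 6.1000; K_W = (4C−1)/(4C−4)+0.615/C = 1.2479; K_s = 1+0.5/C = 1.0820
F_a = (F_max−F_min)/2 = 501 N; F_m = (F_max+F_min)/2 = 1099 N
τ_a = K_W·8F_aD/(πd³) = 1.2479 × 77.823 = 97.114 MPa
τ_m = K_s·8F_mD/(πd³) = 1.0820 × 170.71 = 184.71 MPa
Goodman: 1/n_f = τ_a/S_se + τ_m/S_su = 97.114/461 + 184.71/1010 = 0.21066 + 0.18288 = 0.39354
n_f = 1/0.39354 = 2.541

2.54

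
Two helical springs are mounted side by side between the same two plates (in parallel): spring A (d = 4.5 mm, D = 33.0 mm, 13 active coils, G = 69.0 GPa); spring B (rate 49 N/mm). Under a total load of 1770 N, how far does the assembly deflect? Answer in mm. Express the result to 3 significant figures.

k_A = Gd⁴/(8D³N_a) = (69.0×10³)(4.5⁴)/(8·33.0³·13) = 7.5705 N/mm
Parallel: k_eq = 7.5705 + 49 = 56.57 N/mm
δ = F/k_eq = 1770/56.57 = 31.288 mm

31.3 mm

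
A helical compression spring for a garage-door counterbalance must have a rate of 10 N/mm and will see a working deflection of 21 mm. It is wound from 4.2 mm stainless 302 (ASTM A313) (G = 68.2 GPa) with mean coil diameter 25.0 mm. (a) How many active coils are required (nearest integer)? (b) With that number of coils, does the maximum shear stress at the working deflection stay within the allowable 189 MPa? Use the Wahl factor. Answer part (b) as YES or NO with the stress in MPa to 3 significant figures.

(a) 17 coils; (b) NO, τ_max = 226 MPa

N_a = Gd⁴/(8D³k) = (68.2×10³)(4.2⁴)/(8·25.0³·10) = 16.98 → N_a = 17
Actual rate k = Gd⁴/(8D³·17) = 9.9867 N/mm
Working load F = kδ = 9.9867·21 = 209.72 N
C = 25.0/4.2 = 5.9524; K_W = (4C−1)/(4C−4)+0.615/C = 1.2548
τ_max = K_W·8FD/(πd³) = 1.2548·180.21 = 226.12 MPa
τ_max > 189 MPa → exceeds allowable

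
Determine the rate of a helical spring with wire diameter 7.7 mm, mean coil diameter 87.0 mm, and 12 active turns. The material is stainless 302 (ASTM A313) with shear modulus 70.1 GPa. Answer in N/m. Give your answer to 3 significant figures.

k = Gd⁴/(8D³N_a) = (70.1×10³ × 7.7⁴) / (8 × 87.0³ × 12)
  = 2.46423e+08 / 6.32163e+07 = 3.8981 N/mm = 3898.1 N/m

3900 N/m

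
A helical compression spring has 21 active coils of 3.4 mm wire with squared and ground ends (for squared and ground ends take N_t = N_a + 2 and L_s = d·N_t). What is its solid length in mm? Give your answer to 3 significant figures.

78.2 mm

squared and ground ends: N_t = N_a + 2 = 21 + 2 = 23
L_s = d·N_t = 3.4 × 23 = 78.2 mm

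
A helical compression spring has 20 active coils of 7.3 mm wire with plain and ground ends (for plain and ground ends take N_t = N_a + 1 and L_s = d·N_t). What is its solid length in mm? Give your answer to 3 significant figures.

153 mm

plain and ground ends: N_t = N_a + 1 = 20 + 1 = 21
L_s = d·N_t = 7.3 × 21 = 153.3 mm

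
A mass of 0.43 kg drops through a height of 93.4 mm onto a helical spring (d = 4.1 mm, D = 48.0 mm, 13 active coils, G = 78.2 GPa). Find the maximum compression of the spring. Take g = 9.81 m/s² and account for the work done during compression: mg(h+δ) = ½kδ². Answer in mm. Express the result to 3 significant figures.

22.6 mm

k = Gd⁴/(8D³N_a) = (78.2×10³)(4.1⁴)/(8·48.0³·13) = 1.9213 N/mm
W = mg = 0.43 × 9.81 = 4.2183 N
½kδ² − Wδ − Wh = 0 → δ = (W + √(W² + 2kWh))/k
δ = (4.2183 + √(17.794 + 1513.91))/1.9213 = (4.2183 + 39.137)/1.9213 = 22.566 mm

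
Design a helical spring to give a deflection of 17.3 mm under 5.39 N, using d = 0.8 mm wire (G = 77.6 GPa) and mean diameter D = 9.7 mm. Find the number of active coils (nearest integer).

14

Required rate k = F/δ = 5.39/17.3 = 0.31156 N/mm
N_a = Gd⁴/(8D³k) = (77.6×10³ × 0.8⁴)/(8 × 9.7³ × 0.31156)
    = 31785 / 2274.82 = 13.97 → 14 coils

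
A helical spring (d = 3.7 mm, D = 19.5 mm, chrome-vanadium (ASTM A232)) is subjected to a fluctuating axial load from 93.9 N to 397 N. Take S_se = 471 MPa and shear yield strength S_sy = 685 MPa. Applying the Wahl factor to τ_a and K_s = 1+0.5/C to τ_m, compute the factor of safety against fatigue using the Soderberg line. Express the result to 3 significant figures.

C = D/d = 19.5/3.7 = 5.2703; K_W = (4C−1)/(4C−4)+0.615/C = 1.2923; K_s = 1+0.5/C = 1.0949
F_a = (F_max−F_min)/2 = 151.55 N; F_m = (F_max+F_min)/2 = 245.45 N
τ_a = K_W·8F_aD/(πd³) = 1.2923 × 148.57 = 192 MPa
τ_m = K_s·8F_mD/(πd³) = 1.0949 × 240.62 = 263.45 MPa
Soderberg: 1/n_f = τ_a/S_se + τ_m/S_sy = 192/471 + 263.45/685 = 0.40764 + 0.38460 = 0.79224
n_f = 1/0.79224 = 1.262

1.26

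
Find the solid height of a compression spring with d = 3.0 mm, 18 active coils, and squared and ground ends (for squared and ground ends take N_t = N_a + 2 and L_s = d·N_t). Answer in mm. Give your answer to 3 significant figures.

squared and ground ends: N_t = N_a + 2 = 18 + 2 = 20
L_s = d·N_t = 3.0 × 20 = 60 mm

60.0 mm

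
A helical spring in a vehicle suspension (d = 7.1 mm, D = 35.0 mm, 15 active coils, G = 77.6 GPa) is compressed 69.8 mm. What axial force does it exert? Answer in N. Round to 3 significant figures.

k = Gd⁴/(8D³N_a) = (77.6×10³)(7.1⁴)/(8·35.0³·15) = 38.327 N/mm
F = k·δ = 38.327 × 69.8 = 2675.3 N

2680 N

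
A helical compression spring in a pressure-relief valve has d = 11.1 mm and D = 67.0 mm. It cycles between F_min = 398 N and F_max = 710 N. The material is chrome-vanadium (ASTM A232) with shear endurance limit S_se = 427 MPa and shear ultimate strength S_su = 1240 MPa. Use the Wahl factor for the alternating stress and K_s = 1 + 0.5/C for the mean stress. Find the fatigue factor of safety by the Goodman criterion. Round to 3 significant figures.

8.52

C = D/d = 67.0/11.1 = 6.0360; K_W = (4C−1)/(4C−4)+0.615/C = 1.2508; K_s = 1+0.5/C = 1.0828
F_a = (F_max−F_min)/2 = 156 N; F_m = (F_max+F_min)/2 = 554 N
τ_a = K_W·8F_aD/(πd³) = 1.2508 × 19.461 = 24.342 MPa
τ_m = K_s·8F_mD/(πd³) = 1.0828 × 69.112 = 74.837 MPa
Goodman: 1/n_f = τ_a/S_se + τ_m/S_su = 24.342/427 + 74.837/1240 = 0.05701 + 0.06035 = 0.11736
n_f = 1/0.11736 = 8.521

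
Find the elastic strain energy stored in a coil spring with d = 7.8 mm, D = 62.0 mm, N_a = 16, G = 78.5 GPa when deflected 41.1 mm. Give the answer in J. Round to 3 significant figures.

k = Gd⁴/(8D³N_a) = (78.5×10³)(7.8⁴)/(8·62.0³·16) = 9.525 N/mm
U = ½kδ² = 0.5 × 9.525 × 41.1² = 8044.8 N·mm = 8.0448 J

8.04 J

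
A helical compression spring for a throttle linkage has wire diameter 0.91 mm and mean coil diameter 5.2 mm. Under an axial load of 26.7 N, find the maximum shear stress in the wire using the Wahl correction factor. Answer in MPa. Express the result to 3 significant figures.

Spring index C = D/d = 5.2/0.91 = 5.7143
K_W = (4C−1)/(4C−4) + 0.615/C = 21.857/18.857 + 0.1076 = 1.2667
τ₀ = 8FD/(πd³) = 8·26.7·5.2/(π·0.91³) = 1110.72/2.3674 = 469.17 MPa
τ_max = K·τ₀ = 1.2667 × 469.17 = 594.31 MPa

594 MPa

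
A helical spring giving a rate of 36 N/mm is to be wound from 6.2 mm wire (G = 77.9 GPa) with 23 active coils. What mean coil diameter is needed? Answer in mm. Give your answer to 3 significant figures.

25.9 mm

D = (Gd⁴/(8N_a·k))^(1/3) = (77.9×10³·6.2⁴/(8·23·36))^(1/3)
  = (17377.4)^(1/3) = 25.9017 mm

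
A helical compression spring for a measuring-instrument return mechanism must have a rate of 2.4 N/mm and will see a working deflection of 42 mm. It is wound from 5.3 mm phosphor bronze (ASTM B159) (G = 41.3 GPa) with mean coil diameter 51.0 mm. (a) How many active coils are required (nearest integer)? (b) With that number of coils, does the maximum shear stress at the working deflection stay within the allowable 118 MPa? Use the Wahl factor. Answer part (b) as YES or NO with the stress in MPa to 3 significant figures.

(a) 13 coils; (b) YES, τ_max = 99.6 MPa

N_a = Gd⁴/(8D³k) = (41.3×10³)(5.3⁴)/(8·51.0³·2.4) = 12.8 → N_a = 13
Actual rate k = Gd⁴/(8D³·13) = 2.3622 N/mm
Working load F = kδ = 2.3622·42 = 99.211 N
C = 51.0/5.3 = 9.6226; K_W = (4C−1)/(4C−4)+0.615/C = 1.1509
τ_max = K_W·8FD/(πd³) = 1.1509·86.545 = 99.604 MPa
τ_max ≤ 118 MPa → acceptable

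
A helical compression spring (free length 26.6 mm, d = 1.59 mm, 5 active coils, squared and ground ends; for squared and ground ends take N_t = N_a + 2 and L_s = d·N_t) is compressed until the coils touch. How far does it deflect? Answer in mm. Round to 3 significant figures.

15.5 mm

N_t = 7; L_s = 1.59·7 = 11.13 mm
δ_solid = L₀ − L_s = 26.6 − 11.13 = 15.47 mm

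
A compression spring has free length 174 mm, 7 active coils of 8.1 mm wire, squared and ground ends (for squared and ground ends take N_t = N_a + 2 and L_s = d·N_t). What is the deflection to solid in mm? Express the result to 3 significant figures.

N_t = 9; L_s = 8.1·9 = 72.9 mm
δ_solid = L₀ − L_s = 174 − 72.9 = 101.1 mm

101 mm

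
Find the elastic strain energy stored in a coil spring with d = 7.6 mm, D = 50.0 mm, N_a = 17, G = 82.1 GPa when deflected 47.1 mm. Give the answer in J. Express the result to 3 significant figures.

k = Gd⁴/(8D³N_a) = (82.1×10³)(7.6⁴)/(8·50.0³·17) = 16.112 N/mm
U = ½kδ² = 0.5 × 16.112 × 47.1² = 17871 N·mm = 17.871 J

17.9 J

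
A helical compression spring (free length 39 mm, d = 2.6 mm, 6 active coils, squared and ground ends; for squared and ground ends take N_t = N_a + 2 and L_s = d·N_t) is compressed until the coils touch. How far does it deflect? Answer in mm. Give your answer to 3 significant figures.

N_t = 8; L_s = 2.6·8 = 20.8 mm
δ_solid = L₀ − L_s = 39 − 20.8 = 18.2 mm

18.2 mm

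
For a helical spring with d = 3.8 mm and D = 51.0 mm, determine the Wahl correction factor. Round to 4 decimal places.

C = D/d = 51.0/3.8 = 13.4211
K_W = (4C−1)/(4C−4) + 0.615/C = 52.684/49.684 + 0.0458 = 1.1062

1.1062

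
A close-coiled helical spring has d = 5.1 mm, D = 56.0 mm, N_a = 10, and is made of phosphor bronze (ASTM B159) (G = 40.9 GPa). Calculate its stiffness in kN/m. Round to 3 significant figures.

k = Gd⁴/(8D³N_a) = (40.9×10³ × 5.1⁴) / (8 × 56.0³ × 10)
  = 2.76697e+07 / 1.40493e+07 = 1.9695 N/mm

1.97 kN/m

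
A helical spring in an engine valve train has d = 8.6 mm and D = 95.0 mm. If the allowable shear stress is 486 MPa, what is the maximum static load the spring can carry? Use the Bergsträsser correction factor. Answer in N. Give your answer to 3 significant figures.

C = D/d = 95.0/8.6 = 11.0465
K_B = (4C+2)/(4C−3) = 46.186/41.186 = 1.1214
τ_max = K·8FD/(πd³) → F_max = τ_allow·πd³/(8DK)
F_max = 486·π·8.6³/(8·95.0·1.1214) = 9.7114e+05/852.26 = 1139.5 N

1140 N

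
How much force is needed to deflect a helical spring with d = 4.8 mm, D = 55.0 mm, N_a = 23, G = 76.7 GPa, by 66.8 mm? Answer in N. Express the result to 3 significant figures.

88.8 N

k = Gd⁴/(8D³N_a) = (76.7×10³)(4.8⁴)/(8·55.0³·23) = 1.33 N/mm
F = k·δ = 1.33 × 66.8 = 88.845 N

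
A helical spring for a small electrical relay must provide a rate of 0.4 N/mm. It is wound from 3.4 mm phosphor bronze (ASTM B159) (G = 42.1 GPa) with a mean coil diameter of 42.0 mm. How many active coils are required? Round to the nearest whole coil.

N_a = Gd⁴/(8D³k) = (42.1×10³ × 3.4⁴)/(8 × 42.0³ × 0.4)
    = 5.62597e+06 / 237082 = 23.73 → 24 coils

24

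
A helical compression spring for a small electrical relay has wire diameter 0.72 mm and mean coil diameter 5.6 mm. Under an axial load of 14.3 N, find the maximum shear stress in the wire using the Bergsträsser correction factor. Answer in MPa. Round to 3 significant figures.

644 MPa

Spring index C = D/d = 5.6/0.72 = 7.7778
K_B = (4C+2)/(4C−3) = 33.111/28.111 = 1.1779
τ₀ = 8FD/(πd³) = 8·14.3·5.6/(π·0.72³) = 640.64/1.1726 = 546.34 MPa
τ_max = K·τ₀ = 1.1779 × 546.34 = 643.52 MPa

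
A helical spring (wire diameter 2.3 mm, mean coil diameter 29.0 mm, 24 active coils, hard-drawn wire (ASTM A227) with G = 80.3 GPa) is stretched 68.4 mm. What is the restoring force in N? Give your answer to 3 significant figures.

32.8 N

k = Gd⁴/(8D³N_a) = (80.3×10³)(2.3⁴)/(8·29.0³·24) = 0.47988 N/mm
F = k·δ = 0.47988 × 68.4 = 32.824 N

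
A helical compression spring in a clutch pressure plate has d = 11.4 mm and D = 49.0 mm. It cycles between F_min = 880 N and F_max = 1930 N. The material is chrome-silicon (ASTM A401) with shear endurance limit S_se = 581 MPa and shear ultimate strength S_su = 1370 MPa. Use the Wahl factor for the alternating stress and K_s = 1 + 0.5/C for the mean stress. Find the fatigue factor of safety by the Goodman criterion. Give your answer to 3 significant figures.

C = D/d = 49.0/11.4 = 4.2982; K_W = (4C−1)/(4C−4)+0.615/C = 1.3705; K_s = 1+0.5/C = 1.1163
F_a = (F_max−F_min)/2 = 525 N; F_m = (F_max+F_min)/2 = 1405 N
τ_a = K_W·8F_aD/(πd³) = 1.3705 × 44.216 = 60.597 MPa
τ_m = K_s·8F_mD/(πd³) = 1.1163 × 118.33 = 132.1 MPa
Goodman: 1/n_f = τ_a/S_se + τ_m/S_su = 60.597/581 + 132.1/1370 = 0.10430 + 0.09642 = 0.20072
n_f = 1/0.20072 = 4.982

4.98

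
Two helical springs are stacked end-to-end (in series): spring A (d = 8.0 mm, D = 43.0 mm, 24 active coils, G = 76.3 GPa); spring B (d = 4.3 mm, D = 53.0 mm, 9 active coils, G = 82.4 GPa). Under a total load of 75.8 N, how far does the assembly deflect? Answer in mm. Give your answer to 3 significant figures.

32.5 mm

k_A = Gd⁴/(8D³N_a) = (76.3×10³)(8.0⁴)/(8·43.0³·24) = 20.473 N/mm
k_B = Gd⁴/(8D³N_a) = (82.4×10³)(4.3⁴)/(8·53.0³·9) = 2.6281 N/mm
Series: 1/k_eq = 1/20.473 + 1/2.6281 = 0.42935; k_eq = 2.3291 N/mm
δ = F/k_eq = 75.8/2.3291 = 32.545 mm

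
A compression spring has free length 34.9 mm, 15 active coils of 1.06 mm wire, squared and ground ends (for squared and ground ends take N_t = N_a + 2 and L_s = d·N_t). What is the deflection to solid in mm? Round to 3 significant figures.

N_t = 17; L_s = 1.06·17 = 18.02 mm
δ_solid = L₀ − L_s = 34.9 − 18.02 = 16.88 mm

16.9 mm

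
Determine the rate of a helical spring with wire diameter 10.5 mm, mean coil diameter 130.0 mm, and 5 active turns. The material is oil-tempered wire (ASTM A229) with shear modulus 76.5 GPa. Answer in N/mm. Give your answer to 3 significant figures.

k = Gd⁴/(8D³N_a) = (76.5×10³ × 10.5⁴) / (8 × 130.0³ × 5)
  = 9.29862e+08 / 8.788e+07 = 10.581 N/mm

10.6 N/mm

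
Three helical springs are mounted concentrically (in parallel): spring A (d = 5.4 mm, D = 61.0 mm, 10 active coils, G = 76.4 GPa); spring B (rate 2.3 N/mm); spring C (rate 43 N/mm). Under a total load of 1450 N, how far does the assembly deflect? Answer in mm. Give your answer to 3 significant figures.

29.7 mm

k_A = Gd⁴/(8D³N_a) = (76.4×10³)(5.4⁴)/(8·61.0³·10) = 3.5776 N/mm
Parallel: k_eq = 3.5776 + 2.3 + 43 = 48.878 N/mm
δ = F/k_eq = 1450/48.878 = 29.666 mm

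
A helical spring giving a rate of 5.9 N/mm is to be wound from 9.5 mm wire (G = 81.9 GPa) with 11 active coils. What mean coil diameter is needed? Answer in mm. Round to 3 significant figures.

D = (Gd⁴/(8N_a·k))^(1/3) = (81.9×10³·9.5⁴/(8·11·5.9))^(1/3)
  = (1.28482e+06)^(1/3) = 108.7129 mm

109 mm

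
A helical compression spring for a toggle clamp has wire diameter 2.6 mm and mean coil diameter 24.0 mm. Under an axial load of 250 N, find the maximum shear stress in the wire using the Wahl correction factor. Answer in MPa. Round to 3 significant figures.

1010 MPa

Spring index C = D/d = 24.0/2.6 = 9.2308
K_W = (4C−1)/(4C−4) + 0.615/C = 35.923/32.923 + 0.0666 = 1.1577
τ₀ = 8FD/(πd³) = 8·250·24.0/(π·2.6³) = 48000/55.217 = 869.3 MPa
τ_max = K·τ₀ = 1.1577 × 869.3 = 1006.4 MPa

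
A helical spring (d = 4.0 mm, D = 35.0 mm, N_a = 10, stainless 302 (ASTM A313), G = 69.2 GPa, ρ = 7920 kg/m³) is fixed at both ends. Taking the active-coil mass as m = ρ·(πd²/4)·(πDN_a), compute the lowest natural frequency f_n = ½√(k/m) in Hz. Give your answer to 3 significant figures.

k = Gd⁴/(8D³N_a) = (69.2×10³)(4.0⁴)/(8·35.0³·10) = 5.1648 N/mm = 5164.8 N/m
Wire length L = πDN_a = π·35.0·10 = 1099.6 mm
m = ρ·(πd²/4)·L = 7920 × 12.566×10⁻⁶ m² × 1.0996 m = 0.10943 kg
f_n = ½√(k/m) = 0.5·√(5164.8/0.10943) = 0.5·√(47195) = 108.62 Hz

109 Hz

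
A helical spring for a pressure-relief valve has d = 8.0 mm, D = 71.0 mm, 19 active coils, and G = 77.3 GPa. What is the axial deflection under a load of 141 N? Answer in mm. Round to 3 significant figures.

k = Gd⁴/(8D³N_a) = (77.3×10³)(8.0⁴)/(8·71.0³·19) = 5.82 N/mm
δ = F/k = 141 / 5.82 = 24.227 mm

24.2 mm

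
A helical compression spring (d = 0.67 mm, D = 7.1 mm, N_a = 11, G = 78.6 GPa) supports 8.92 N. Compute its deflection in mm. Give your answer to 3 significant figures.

17.7 mm

k = Gd⁴/(8D³N_a) = (78.6×10³)(0.67⁴)/(8·7.1³·11) = 0.50288 N/mm
δ = F/k = 8.92 / 0.50288 = 17.738 mm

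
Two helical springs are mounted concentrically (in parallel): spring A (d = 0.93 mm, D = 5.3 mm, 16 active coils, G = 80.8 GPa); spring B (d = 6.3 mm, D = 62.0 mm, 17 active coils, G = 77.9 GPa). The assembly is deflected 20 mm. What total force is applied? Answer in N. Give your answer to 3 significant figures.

139 N

k_A = Gd⁴/(8D³N_a) = (80.8×10³)(0.93⁴)/(8·5.3³·16) = 3.1718 N/mm
k_B = Gd⁴/(8D³N_a) = (77.9×10³)(6.3⁴)/(8·62.0³·17) = 3.786 N/mm
Parallel: k_eq = 3.1718 + 3.786 = 6.9578 N/mm
F = k_eq·δ = 6.9578·20 = 139.16 N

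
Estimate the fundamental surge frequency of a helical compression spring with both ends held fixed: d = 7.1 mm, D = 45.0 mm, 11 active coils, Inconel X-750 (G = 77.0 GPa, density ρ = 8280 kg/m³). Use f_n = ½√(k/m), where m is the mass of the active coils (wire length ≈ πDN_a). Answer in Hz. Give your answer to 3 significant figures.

k = Gd⁴/(8D³N_a) = (77.0×10³)(7.1⁴)/(8·45.0³·11) = 24.401 N/mm = 24401 N/m
Wire length L = πDN_a = π·45.0·11 = 1555.1 mm
m = ρ·(πd²/4)·L = 8280 × 39.592×10⁻⁶ m² × 1.5551 m = 0.50979 kg
f_n = ½√(k/m) = 0.5·√(24401/0.50979) = 0.5·√(47864) = 109.39 Hz

109 Hz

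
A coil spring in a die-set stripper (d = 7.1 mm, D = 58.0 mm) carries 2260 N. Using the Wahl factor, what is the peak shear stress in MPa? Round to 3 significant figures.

Spring index C = D/d = 58.0/7.1 = 8.1690
K_W = (4C−1)/(4C−4) + 0.615/C = 31.676/28.676 + 0.0753 = 1.1799
τ₀ = 8FD/(πd³) = 8·2260·58.0/(π·7.1³) = 1.04864e+06/1124.4 = 932.61 MPa
τ_max = K·τ₀ = 1.1799 × 932.61 = 1100.4 MPa

1100 MPa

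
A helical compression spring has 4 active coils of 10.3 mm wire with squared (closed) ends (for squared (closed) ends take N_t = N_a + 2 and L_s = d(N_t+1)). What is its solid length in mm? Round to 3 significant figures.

squared (closed) ends: N_t = N_a + 2 = 4 + 2 = 6
L_s = d·(N_t+1) = 10.3 × 7 = 72.1 mm

72.1 mm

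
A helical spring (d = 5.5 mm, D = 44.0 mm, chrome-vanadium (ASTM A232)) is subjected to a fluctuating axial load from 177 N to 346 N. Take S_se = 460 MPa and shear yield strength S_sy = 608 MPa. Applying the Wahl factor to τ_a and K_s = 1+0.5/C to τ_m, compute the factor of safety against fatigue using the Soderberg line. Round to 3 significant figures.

2.20

C = D/d = 44.0/5.5 = 8.0000; K_W = (4C−1)/(4C−4)+0.615/C = 1.1840; K_s = 1+0.5/C = 1.0625
F_a = (F_max−F_min)/2 = 84.5 N; F_m = (F_max+F_min)/2 = 261.5 N
τ_a = K_W·8F_aD/(πd³) = 1.1840 × 56.906 = 67.378 MPa
τ_m = K_s·8F_mD/(πd³) = 1.0625 × 176.11 = 187.11 MPa
Soderberg: 1/n_f = τ_a/S_se + τ_m/S_sy = 67.378/460 + 187.11/608 = 0.14647 + 0.30775 = 0.45423
n_f = 1/0.45423 = 2.202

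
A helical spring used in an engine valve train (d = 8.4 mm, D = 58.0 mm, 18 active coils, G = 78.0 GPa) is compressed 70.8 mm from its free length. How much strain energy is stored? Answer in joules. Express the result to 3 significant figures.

34.6 J

k = Gd⁴/(8D³N_a) = (78.0×10³)(8.4⁴)/(8·58.0³·18) = 13.822 N/mm
U = ½kδ² = 0.5 × 13.822 × 70.8² = 34642 N·mm = 34.642 J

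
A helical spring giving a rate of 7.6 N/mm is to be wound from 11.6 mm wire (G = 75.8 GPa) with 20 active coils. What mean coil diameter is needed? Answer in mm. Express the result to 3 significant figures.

D = (Gd⁴/(8N_a·k))^(1/3) = (75.8×10³·11.6⁴/(8·20·7.6))^(1/3)
  = (1.12867e+06)^(1/3) = 104.1172 mm

104 mm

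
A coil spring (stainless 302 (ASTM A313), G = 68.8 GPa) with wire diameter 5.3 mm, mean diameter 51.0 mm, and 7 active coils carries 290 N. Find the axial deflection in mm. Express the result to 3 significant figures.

k = Gd⁴/(8D³N_a) = (68.8×10³)(5.3⁴)/(8·51.0³·7) = 7.3079 N/mm
δ = F/k = 290 / 7.3079 = 39.683 mm

39.7 mm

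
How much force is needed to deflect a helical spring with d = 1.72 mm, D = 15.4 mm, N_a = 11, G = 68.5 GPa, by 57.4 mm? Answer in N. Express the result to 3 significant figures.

107 N

k = Gd⁴/(8D³N_a) = (68.5×10³)(1.72⁴)/(8·15.4³·11) = 1.8653 N/mm
F = k·δ = 1.8653 × 57.4 = 107.07 N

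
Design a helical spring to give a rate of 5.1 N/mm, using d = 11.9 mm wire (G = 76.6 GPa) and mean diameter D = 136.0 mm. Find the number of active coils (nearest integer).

N_a = Gd⁴/(8D³k) = (76.6×10³ × 11.9⁴)/(8 × 136.0³ × 5.1)
    = 1.53609e+09 / 1.02631e+08 = 14.97 → 15 coils

15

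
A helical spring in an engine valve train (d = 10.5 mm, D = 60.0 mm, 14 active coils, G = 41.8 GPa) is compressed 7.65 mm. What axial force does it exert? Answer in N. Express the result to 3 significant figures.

161 N

k = Gd⁴/(8D³N_a) = (41.8×10³)(10.5⁴)/(8·60.0³·14) = 21.002 N/mm
F = k·δ = 21.002 × 7.65 = 160.67 N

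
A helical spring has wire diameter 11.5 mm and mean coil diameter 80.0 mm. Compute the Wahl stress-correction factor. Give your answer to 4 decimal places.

1.2143

C = D/d = 80.0/11.5 = 6.9565
K_W = (4C−1)/(4C−4) + 0.615/C = 26.826/23.826 + 0.0884 = 1.2143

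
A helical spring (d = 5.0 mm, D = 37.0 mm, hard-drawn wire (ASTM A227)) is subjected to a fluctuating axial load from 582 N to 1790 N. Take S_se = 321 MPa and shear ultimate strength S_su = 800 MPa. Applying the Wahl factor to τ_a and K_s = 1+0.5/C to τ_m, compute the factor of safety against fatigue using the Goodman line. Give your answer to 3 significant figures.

C = D/d = 37.0/5.0 = 7.4000; K_W = (4C−1)/(4C−4)+0.615/C = 1.2003; K_s = 1+0.5/C = 1.0676
F_a = (F_max−F_min)/2 = 604 N; F_m = (F_max+F_min)/2 = 1186 N
τ_a = K_W·8F_aD/(πd³) = 1.2003 × 455.27 = 546.46 MPa
τ_m = K_s·8F_mD/(πd³) = 1.0676 × 893.96 = 954.36 MPa
Goodman: 1/n_f = τ_a/S_se + τ_m/S_su = 546.46/321 + 954.36/800 = 1.70236 + 1.19295 = 2.8953
n_f = 1/2.8953 = 0.3454

0.345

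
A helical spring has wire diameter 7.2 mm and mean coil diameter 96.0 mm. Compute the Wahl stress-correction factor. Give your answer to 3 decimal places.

C = D/d = 96.0/7.2 = 13.3333
K_W = (4C−1)/(4C−4) + 0.615/C = 52.333/49.333 + 0.0461 = 1.1069

1.107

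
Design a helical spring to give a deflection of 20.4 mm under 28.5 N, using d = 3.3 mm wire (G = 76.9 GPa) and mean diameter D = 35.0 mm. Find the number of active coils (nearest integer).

19

Required rate k = F/δ = 28.5/20.4 = 1.3971 N/mm
N_a = Gd⁴/(8D³k) = (76.9×10³ × 3.3⁴)/(8 × 35.0³ × 1.3971)
    = 9.11973e+06 / 479191 = 19.03 → 19 coils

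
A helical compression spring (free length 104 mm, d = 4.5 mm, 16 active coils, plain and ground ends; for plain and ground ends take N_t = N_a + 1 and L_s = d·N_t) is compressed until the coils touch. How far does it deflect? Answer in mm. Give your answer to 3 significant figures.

N_t = 17; L_s = 4.5·17 = 76.5 mm
δ_solid = L₀ − L_s = 104 − 76.5 = 27.5 mm

27.5 mm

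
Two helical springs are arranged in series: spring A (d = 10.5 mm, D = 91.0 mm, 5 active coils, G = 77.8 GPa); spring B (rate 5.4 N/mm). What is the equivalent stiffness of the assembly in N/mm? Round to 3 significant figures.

4.61 N/mm

k_A = Gd⁴/(8D³N_a) = (77.8×10³)(10.5⁴)/(8·91.0³·5) = 31.373 N/mm
Series: 1/k_eq = 1/31.373 + 1/5.4 = 0.21706; k_eq = 4.607 N/mm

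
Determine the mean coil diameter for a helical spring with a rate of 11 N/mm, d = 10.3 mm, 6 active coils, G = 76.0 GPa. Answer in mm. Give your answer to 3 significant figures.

117 mm

D = (Gd⁴/(8N_a·k))^(1/3) = (76.0×10³·10.3⁴/(8·6·11))^(1/3)
  = (1.62005e+06)^(1/3) = 117.4473 mm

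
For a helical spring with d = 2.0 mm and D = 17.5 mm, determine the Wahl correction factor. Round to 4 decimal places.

1.1671

C = D/d = 17.5/2.0 = 8.7500
K_W = (4C−1)/(4C−4) + 0.615/C = 34.000/31.000 + 0.0703 = 1.1671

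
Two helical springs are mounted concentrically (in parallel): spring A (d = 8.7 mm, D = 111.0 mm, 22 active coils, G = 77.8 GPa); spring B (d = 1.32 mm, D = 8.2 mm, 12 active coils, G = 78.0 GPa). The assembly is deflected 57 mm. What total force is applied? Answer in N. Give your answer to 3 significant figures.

k_A = Gd⁴/(8D³N_a) = (77.8×10³)(8.7⁴)/(8·111.0³·22) = 1.8517 N/mm
k_B = Gd⁴/(8D³N_a) = (78.0×10³)(1.32⁴)/(8·8.2³·12) = 4.4738 N/mm
Parallel: k_eq = 1.8517 + 4.4738 = 6.3255 N/mm
F = k_eq·δ = 6.3255·57 = 360.56 N

361 N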